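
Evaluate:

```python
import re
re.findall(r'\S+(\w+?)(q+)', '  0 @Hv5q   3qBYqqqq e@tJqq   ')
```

[('5', 'q'), ('q', 'q'), ('q', 'q')]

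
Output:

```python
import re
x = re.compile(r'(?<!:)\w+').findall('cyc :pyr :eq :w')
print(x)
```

A negative assertion filters positions out without eating any characters.
Matches: at [0:3] → 'cyc'; at [6:8] → 'yr'; at [11:12] → 'q'.
With no groups in the pattern, `findall` gives back each whole match — 3 here.

['cyc', 'yr', 'q']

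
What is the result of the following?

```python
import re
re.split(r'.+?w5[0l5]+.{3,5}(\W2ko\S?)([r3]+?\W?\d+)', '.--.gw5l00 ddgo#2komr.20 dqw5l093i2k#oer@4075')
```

['', '#2kom', 'r.20', ' dqw5l093i2k#oer@4075']

The group in the pattern means `split` returns the separators' captures alongside the pieces.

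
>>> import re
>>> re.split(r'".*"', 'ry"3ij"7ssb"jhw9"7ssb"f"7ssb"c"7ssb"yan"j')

['ry', 'j']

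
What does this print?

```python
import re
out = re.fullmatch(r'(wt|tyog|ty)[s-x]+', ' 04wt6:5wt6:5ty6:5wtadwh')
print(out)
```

None

For `fullmatch`, every character of the input must be accounted for by the pattern.
Here there's no way to consume every character, so the call returns None.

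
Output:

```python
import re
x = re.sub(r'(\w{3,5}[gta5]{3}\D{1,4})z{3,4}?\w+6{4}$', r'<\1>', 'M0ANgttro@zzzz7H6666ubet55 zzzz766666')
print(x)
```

`\1` in the replacement pulls in group 1's text for each match.

M0ANgttro@zzzz7H66<66ubet55 z>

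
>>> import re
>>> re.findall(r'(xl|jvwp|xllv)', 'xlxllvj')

Alternation tries branches left to right and keeps the first one that lets the overall match succeed at that position.
`findall` collects group 1 from each match (2 total).

['xl', 'xl']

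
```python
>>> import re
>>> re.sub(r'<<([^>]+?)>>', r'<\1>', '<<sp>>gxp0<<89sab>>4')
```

Matches: at [0:6] → '<<sp>>'; at [10:19] → '<<89sab>>'.
The replacement refers to a captured group, so each match is rewritten using its own captured text.

'<sp>gxp0<89sab>4'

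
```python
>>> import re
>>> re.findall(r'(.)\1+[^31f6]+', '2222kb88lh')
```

The backreference `\1` re-matches whatever the first group consumed, character for character.
Scanning left to right: at [0:10] match '2222kb88lh', group 1 = '2'.
`findall` collects group 1 from the one match (1 total).

['2']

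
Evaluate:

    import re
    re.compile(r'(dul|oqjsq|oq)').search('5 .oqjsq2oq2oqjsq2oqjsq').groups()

('oqjsq',)

Alternation isn't longest-match — the leftmost alternative that fits at this position is chosen.
`re.search` scans for the first position where the pattern succeeds.
The match spans [3:8] → 'oqjsq'.
Captured: group 1 = 'oqjsq'.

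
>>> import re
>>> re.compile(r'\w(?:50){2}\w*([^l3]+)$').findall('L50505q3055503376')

['6']

The pattern matches a word character, then the literal '50' repeated 2 times, then zero or more of a word character; then one or more of any character except [l3] (captured); then anchored at the end.
Walking the string: at [0:17] match 'L50505q3055503376', group 1 = '6'.
With a single group, `findall` returns only what that group captured — 1 item.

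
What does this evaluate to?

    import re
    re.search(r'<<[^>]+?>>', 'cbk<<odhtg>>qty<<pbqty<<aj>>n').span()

`re.search` tries every starting position until one works.
The match spans [3:12] → '<<odhtg>>'.

(3, 12)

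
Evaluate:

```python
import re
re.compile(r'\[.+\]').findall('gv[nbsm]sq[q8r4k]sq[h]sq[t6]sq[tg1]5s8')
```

['[nbsm]sq[q8r4k]sq[h]sq[t6]sq[tg1]']

Scanning left to right: at [2:35] → '[nbsm]sq[q8r4k]sq[h]sq[t6]sq[tg1]'.
With no groups in the pattern, `findall` gives back each whole match — 1 here.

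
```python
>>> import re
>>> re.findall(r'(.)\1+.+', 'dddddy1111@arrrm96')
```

['d']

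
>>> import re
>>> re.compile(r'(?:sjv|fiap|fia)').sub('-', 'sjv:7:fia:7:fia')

'-:7:-:7:-'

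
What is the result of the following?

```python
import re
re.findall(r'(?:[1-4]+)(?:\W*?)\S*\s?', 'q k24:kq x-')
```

Pattern: one or more of a character in [1-4] (non-capturing group); then zero or more of a non-word character (lazy) (non-capturing group); then zero or more of a non-whitespace character, then optionally whitespace.
Walking the string: at [3:9] → '24:kq '.
With no groups in the pattern, `findall` gives back each whole match — 1 here.

['24:kq ']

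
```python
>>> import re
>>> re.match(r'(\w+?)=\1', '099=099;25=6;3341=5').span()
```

(0, 7)

The backreference `\1` re-matches whatever the first group consumed, character for character.
`re.match` won't scan ahead — the pattern has to work from the very first character.
The match spans [0:7] → '099=099'.
Captured: group 1 = '099'.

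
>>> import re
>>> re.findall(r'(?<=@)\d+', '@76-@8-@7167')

['76', '8', '7167']

The positive lookaround only admits positions where the adjacent text matches; those characters stay outside the span.
Since nothing is captured, `findall` lists the 3 matched substrings directly.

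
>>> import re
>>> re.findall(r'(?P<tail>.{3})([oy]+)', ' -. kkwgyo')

Pattern: exactly 3 of any character (captured as 'tail'); then one or more of one of [oy] (captured).
2 groups means the one result is a tuple of 2 captured strings — 1 here.

[('kwg', 'yo')]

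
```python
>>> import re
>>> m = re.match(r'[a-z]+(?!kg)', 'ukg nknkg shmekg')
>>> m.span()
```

The negative lookahead/lookbehind blocks any match where the forbidden context is present.
With `match`, the pattern is implicitly anchored at the beginning.
The match spans [0:3] → 'ukg'.

(0, 3)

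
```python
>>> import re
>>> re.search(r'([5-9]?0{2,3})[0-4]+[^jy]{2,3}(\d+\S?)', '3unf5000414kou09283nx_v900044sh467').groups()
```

('5000', '09283n')

The match spans [4:20] → '5000414kou09283n'.
Captured: group 1 = '5000', group 2 = '09283n'.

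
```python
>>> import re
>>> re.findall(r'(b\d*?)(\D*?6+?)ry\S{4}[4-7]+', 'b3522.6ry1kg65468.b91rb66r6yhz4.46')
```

The pattern matches the literal 'b', then zero or more of a digit (lazy) (captured); then zero or more of a non-digit (lazy), then one or more of the literal '6' (lazy) (captured); then the literal 'ry', then exactly 4 of a non-whitespace character, then one or more of a character in [4-7].
Matches: at [0:16] match 'b3522.6ry1kg6546', groups = ('b3522', '.6').
Multiple groups make `findall` return tuples — one 2-tuple for the one match.

[('b3522', '.6')]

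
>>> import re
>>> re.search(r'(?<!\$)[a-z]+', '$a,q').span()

(3, 4)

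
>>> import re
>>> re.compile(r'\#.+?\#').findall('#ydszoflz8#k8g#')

Because the quantifier is non-greedy, it stops expanding at the earliest point where the rest of the pattern can succeed.
Walking the string: at [0:11] → '#ydszoflz8#'.
No capturing groups, so `findall` returns the 1 full match string.

['#ydszoflz8#']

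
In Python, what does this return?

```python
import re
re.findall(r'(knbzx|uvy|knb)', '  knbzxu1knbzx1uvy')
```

['knbzx', 'knbzx', 'uvy']

`|` is ordered: at each position the engine commits to the first alternative that works.
`findall` collects group 1 from each match (3 total).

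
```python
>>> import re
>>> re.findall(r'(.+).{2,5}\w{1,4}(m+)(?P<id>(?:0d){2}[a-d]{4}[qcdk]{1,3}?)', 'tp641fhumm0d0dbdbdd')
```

[('tp641f', 'm', '0d0dbdbdd')]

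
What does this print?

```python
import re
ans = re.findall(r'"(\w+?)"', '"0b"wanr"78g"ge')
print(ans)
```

Because there's exactly one group, `findall` drops the full match and keeps group 1 from each hit.

['0b', '78g']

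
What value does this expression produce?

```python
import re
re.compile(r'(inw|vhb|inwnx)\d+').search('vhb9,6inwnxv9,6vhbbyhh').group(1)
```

'vhb'

`re.search` scans for the first position where the pattern succeeds.
The match spans [0:4] → 'vhb9'.
Captured: group 1 = 'vhb'.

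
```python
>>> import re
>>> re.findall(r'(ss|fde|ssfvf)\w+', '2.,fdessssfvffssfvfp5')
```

One capturing group, so `findall` returns just the captured substring from the one match — 1 in all.

['fde']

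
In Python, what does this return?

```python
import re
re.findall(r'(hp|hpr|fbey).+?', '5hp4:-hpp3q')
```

Walking the string: at [1:4] match 'hp4', group 1 = 'hp'; at [6:9] match 'hpp', group 1 = 'hp'.
One capturing group, so `findall` returns just the captured substring from each match — 2 in all.

['hp', 'hp']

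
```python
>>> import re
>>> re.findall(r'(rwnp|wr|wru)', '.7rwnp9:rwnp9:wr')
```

['rwnp', 'rwnp', 'wr']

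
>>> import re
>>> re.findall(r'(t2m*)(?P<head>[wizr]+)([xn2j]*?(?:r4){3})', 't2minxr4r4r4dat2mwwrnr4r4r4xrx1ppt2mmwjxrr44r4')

[('t2m', 'i', 'nxr4r4r4'), ('t2m', 'wwr', 'nr4r4r4')]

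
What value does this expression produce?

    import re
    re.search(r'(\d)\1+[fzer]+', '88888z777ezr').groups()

('8',)

After group 1 captures some text, `\1` only succeeds where that same text appears again.
`re.search` tries every starting position until one works.
The match spans [0:6] → '88888z'.
Captured: group 1 = '8'.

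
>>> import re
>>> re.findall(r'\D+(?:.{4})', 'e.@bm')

['e.@bm']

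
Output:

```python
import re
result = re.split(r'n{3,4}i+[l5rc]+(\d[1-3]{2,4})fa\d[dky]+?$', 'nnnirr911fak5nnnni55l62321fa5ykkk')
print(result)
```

['nnnirr911fak5', '62321', '']

Pattern: 3 to 4 of the literal 'n', then one or more of the literal 'i'; then one or more of one of [l5rc]; then a digit, then 2 to 4 of a character in [1-3] (captured); then the literal 'fa', then a digit, then one or more of one of [dky] (lazy); then anchored at the end.
Matches to split on: at [13:33] → 'nnnni55l62321fa5ykkk'.
With a capturing group present, the delimiter's captured portion is kept in the result list.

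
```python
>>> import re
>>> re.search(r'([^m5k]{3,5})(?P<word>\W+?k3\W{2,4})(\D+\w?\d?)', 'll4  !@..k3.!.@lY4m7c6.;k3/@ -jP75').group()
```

'll4  !@..k3.!.@lY4'

Pattern: 3 to 5 of any character except [m5k] (captured); then one or more of a non-word character (lazy), then the literal 'k3', then 2 to 4 of a non-word character (captured as 'word'); then one or more of a non-digit, then optionally a word character, then optionally a digit (captured).
`re.search` tries every starting position until one works.
The match spans [0:18] → 'll4  !@..k3.!.@lY4'.
Captured: group 1 = 'll4  ', group 2 = '!@..k3.!.@', group 3 = 'lY4'.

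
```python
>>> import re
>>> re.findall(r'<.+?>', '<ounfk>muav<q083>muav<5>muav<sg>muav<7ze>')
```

['<ounfk>', '<q083>', '<5>', '<sg>', '<7ze>']

The `?` after the quantifier makes it lazy — it takes as little as possible before letting the rest of the pattern try.
Scanning left to right: at [0:7] → '<ounfk>'; at [11:17] → '<q083>'; at [21:24] → '<5>'; at [28:32] → '<sg>'; at [36:41] → '<7ze>'.
No capturing groups, so `findall` returns the 5 full match strings.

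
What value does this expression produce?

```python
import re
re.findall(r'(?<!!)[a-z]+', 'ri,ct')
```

Because the assertion is negative and zero-width, positions next to the forbidden text are skipped.
With no groups in the pattern, `findall` gives back each whole match — 2 here.

['ri', 'ct']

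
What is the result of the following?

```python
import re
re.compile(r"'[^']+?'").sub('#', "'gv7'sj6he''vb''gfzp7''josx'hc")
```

"#sj6he'###hc"

Matches: at [0:5] → "'gv7'"; at [11:15] → "'vb'"; at [15:22] → "'gfzp7'"; at [22:28] → "'josx'".
Every occurrence is swapped for '#'.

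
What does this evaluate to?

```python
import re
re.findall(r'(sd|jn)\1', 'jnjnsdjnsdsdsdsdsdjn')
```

`\1` is not a pattern — it's the concrete string captured by group 1, re-applied verbatim.
Scanning left to right: at [0:4] match 'jnjn', group 1 = 'jn'; at [8:12] match 'sdsd', group 1 = 'sd'; at [12:16] match 'sdsd', group 1 = 'sd'.
`findall` collects group 1 from each match (3 total).

['jn', 'sd', 'sd']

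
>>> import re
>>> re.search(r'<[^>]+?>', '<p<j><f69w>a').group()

Unlike `match`, `search` isn't anchored — it looks for the pattern anywhere in the string.
The match spans [0:5] → '<p<j>'.

'<p<j>'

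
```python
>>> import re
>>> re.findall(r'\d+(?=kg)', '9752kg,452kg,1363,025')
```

['9752', '452']

Lookahead/lookbehind check context without consuming it, so the matched span excludes the asserted characters.
Scanning left to right: at [0:4] → '9752'; at [7:10] → '452'.
No capturing groups, so `findall` returns the 2 full match strings.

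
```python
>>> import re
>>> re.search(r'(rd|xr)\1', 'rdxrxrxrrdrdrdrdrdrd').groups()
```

The backreference `\1` re-matches whatever the first group consumed, character for character.
`search` walks the string left to right and returns the first match it finds.
The match spans [2:6] → 'xrxr'.
Captured: group 1 = 'xr'.

('xr',)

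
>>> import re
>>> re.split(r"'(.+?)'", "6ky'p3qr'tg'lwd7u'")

Lazy quantifiers expand one character at a time until the remainder of the pattern can match.
Because the pattern has a capturing group, `split` also inserts each captured text between the pieces.

['6ky', 'p3qr', 'tg', 'lwd7u', '']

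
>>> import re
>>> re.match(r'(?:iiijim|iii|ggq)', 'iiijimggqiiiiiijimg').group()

'iiijim'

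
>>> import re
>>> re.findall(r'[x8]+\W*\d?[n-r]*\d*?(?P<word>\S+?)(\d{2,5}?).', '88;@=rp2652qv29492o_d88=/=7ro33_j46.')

[('2', '65'), ('33_j', '46')]

This matches one or more of one of [x8], then zero or more of a non-word character, then optionally a digit; then zero or more of a character in [n-r], then zero or more of a digit (lazy); then one or more of a non-whitespace character (lazy) (captured as 'word'); then 2 to 5 of a digit (lazy) (captured); then any character.
Matches: at [0:11] match '88;@=rp2652', groups = ('2', '65'); at [21:36] match '88=/=7ro33_j46.', groups = ('33_j', '46').
With 2 capturing groups, `findall` returns a 2-tuple per match.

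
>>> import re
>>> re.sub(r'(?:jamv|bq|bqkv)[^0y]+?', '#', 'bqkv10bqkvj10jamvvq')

The regex engine tests alternatives in the order written; an earlier branch that matches wins even if a later one would match more.
Every occurrence is swapped for '#'.

'#v10#vj10#q'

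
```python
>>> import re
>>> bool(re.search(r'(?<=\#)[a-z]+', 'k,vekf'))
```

False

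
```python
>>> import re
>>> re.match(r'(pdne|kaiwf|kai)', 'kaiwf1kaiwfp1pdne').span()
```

(0, 5)

Alternation isn't longest-match — the leftmost alternative that fits at this position is chosen.
`match` is anchored at position 0; if the pattern doesn't fit there, it returns None.
The match spans [0:5] → 'kaiwf'.
Captured: group 1 = 'kaiwf'.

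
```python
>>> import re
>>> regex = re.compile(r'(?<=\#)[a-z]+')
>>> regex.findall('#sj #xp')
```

['sj', 'xp']

Lookahead/lookbehind check context without consuming it, so the matched span excludes the asserted characters.
Scanning left to right: at [1:3] → 'sj'; at [5:7] → 'xp'.
Since nothing is captured, `findall` lists the 2 matched substrings directly.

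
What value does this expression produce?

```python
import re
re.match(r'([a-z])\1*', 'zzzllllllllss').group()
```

'zzz'

A backreference is literal: `\1` must see the identical characters the first group matched.
With `match`, the pattern is implicitly anchored at the beginning.
The match spans [0:3] → 'zzz'.
Captured: group 1 = 'z'.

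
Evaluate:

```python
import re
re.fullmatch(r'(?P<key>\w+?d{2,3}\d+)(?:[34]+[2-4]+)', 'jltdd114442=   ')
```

This matches one or more of a word character (lazy), then 2 to 3 of the literal 'd', then one or more of a digit (captured as 'key'); then one or more of one of [34], then one or more of a character in [2-4] (non-capturing group).
For `fullmatch`, every character of the input must be accounted for by the pattern.
Here there's no way to consume every character, so the call returns None.

None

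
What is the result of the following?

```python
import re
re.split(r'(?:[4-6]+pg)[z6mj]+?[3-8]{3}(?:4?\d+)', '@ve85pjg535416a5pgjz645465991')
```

['@ve85pjg535416a', '']

Pattern: one or more of a character in [4-6], then the literal 'pg' (non-capturing group); then one or more of one of [z6mj] (lazy), then exactly 3 of a character in [3-8]; then optionally a literal '4', then one or more of a digit (non-capturing group).
Matches to split on: at [15:29] → '5pgjz645465991'.
Splitting on the pattern gives 2 pieces.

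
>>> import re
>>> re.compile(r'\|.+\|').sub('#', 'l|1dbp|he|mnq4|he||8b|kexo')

Matches: at [1:22] → '|1dbp|he|mnq4|he||8b|'.
Every occurrence is swapped for '#'.

'l#kexo'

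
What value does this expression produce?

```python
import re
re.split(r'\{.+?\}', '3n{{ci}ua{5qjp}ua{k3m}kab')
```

['3n', 'ua', 'ua', 'kab']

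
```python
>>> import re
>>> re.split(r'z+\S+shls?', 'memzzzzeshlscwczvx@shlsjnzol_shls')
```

['mem', '']

This matches one or more of a literal 'z'; then one or more of a non-whitespace character; then the literal 'shl', then optionally a literal 's'.
Each match becomes a cut point; 2 segments remain.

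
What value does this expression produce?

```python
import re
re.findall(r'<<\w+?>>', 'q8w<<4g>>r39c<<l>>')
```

['<<4g>>', '<<l>>']

Walking the string: at [3:9] → '<<4g>>'; at [13:18] → '<<l>>'.
No capturing groups, so `findall` returns the 2 full match strings.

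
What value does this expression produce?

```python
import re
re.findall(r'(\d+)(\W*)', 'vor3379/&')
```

This matches one or more of a digit (captured); then zero or more of a non-word character (captured).
Scanning left to right: at [3:9] match '3379/&', groups = ('3379', '/&').
`findall` packs the 2 group values into a tuple for every match.

[('3379', '/&')]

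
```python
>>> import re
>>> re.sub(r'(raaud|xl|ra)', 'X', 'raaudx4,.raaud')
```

Branches in `(...|...)` are attempted left-to-right; the first branch that allows the whole pattern to succeed is taken.
Every occurrence is swapped for 'X'.

'Xx4,.X'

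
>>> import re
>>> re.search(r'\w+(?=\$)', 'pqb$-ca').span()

Because the assertion is zero-width, the text it checks is not consumed and won't appear in the result.
The match spans [0:3] → 'pqb'.

(0, 3)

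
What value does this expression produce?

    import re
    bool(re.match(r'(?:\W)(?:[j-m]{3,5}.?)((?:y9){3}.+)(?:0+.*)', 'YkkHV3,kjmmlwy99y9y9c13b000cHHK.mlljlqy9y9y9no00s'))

`re.match` won't scan ahead — the pattern has to work from the very first character.
Here the pattern fails at index 0, so the call returns None, and `bool(None)` is False.

False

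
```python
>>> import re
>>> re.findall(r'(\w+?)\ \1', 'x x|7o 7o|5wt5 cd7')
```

`\1` is not a pattern — it's the concrete string captured by group 1, re-applied verbatim.
One capturing group, so `findall` returns just the captured substring from each match — 2 in all.

['x', '7o']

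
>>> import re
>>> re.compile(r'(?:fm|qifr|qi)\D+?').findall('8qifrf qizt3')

Alternation tries branches left to right and keeps the first one that lets the overall match succeed at that position.
Scanning left to right: at [1:6] → 'qifrf'; at [7:10] → 'qiz'.
`findall` yields the raw match text (2 of them) because the pattern has no groups.

['qifrf', 'qiz']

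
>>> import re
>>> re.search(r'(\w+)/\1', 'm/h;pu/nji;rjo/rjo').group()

A backreference is literal: `\1` must see the identical characters the first group matched.
The match spans [11:18] → 'rjo/rjo'.

'rjo/rjo'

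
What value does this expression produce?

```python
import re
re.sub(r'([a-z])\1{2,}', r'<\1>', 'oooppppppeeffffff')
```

'<o><p>ee<f>'

A backreference is literal: `\1` must see the identical characters the first group matched.
Matches: at [0:3] → 'ooo'; at [3:9] → 'pppppp'; at [11:17] → 'ffffff'.
The replacement refers to a captured group, so each match is rewritten using its own captured text.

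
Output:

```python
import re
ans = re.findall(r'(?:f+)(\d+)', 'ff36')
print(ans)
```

['36']

Because there's exactly one group, `findall` drops the full match and keeps group 1 from the one hit.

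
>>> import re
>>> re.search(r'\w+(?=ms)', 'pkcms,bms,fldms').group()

'pkc'

Lookahead/lookbehind check context without consuming it, so the matched span excludes the asserted characters.
`re.search` tries every starting position until one works.
The match spans [0:3] → 'pkc'.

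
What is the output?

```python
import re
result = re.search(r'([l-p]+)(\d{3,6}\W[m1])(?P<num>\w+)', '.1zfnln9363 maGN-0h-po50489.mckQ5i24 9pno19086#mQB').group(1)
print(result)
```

nln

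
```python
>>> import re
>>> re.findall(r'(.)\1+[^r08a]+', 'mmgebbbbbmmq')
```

A backreference is literal: `\1` must see the identical characters the first group matched.
Walking the string: at [0:12] match 'mmgebbbbbmmq', group 1 = 'm'.
One capturing group, so `findall` returns just the captured substring from the one match — 1 in all.

['m']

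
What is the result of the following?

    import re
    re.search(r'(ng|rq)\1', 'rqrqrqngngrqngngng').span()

(0, 4)

A backreference is literal: `\1` must see the identical characters the first group matched.
Unlike `match`, `search` isn't anchored — it looks for the pattern anywhere in the string.
The match spans [0:4] → 'rqrq'.
Captured: group 1 = 'rq'.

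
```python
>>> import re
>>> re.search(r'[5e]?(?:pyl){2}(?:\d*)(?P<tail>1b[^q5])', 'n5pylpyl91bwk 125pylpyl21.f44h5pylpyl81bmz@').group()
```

'5pylpyl91bw'

This matches optionally one of [5e], then the literal 'pyl' repeated 2 times; then zero or more of a digit (non-capturing group); then the literal '1b', then any character except [q5] (captured as 'tail').
Unlike `match`, `search` isn't anchored — it looks for the pattern anywhere in the string.
The match spans [1:12] → '5pylpyl91bw'.
Captured: group 1 = '1bw'.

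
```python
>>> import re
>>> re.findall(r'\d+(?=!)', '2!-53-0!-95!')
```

The lookaround is zero-width — it requires the adjacent text to match without consuming it, so the asserted text isn't part of the match.
Walking the string: at [0:1] → '2'; at [6:7] → '0'; at [9:11] → '95'.
Since nothing is captured, `findall` lists the 3 matched substrings directly.

['2', '0', '95']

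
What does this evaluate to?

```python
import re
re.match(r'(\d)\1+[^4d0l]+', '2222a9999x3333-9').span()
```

`\1` has to match the exact text group 1 already captured.
With `match`, the pattern is implicitly anchored at the beginning.
The match spans [0:16] → '2222a9999x3333-9'.
Captured: group 1 = '2'.

(0, 16)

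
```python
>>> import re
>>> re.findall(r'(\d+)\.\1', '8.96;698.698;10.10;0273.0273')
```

['698', '10', '0273']

`\1` is not a pattern — it's the concrete string captured by group 1, re-applied verbatim.
Matches: at [5:12] match '698.698', group 1 = '698'; at [13:18] match '10.10', group 1 = '10'; at [19:28] match '0273.0273', group 1 = '0273'.
`findall` collects group 1 from each match (3 total).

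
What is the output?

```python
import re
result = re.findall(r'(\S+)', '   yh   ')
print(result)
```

['yh']

Because there's exactly one group, `findall` drops the full match and keeps group 1 from the one hit.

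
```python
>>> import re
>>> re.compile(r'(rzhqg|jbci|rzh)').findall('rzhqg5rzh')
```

Alternation tries branches left to right and keeps the first one that lets the overall match succeed at that position.
With a single group, `findall` returns only what that group captured — 2 items.

['rzhqg', 'rzh']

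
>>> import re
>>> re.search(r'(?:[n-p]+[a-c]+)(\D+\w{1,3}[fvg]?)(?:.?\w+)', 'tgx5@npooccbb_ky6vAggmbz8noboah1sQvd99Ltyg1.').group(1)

'_ky6vAg'

The pattern matches one or more of a character in [n-p], then one or more of a character in [a-c] (non-capturing group); then one or more of a non-digit, then 1 to 3 of a word character, then optionally one of [fvg] (captured); then optionally any character, then one or more of a word character (non-capturing group).
`re.search` tries every starting position until one works.
The match spans [5:43] → 'npooccbb_ky6vAggmbz8noboah1sQvd99Ltyg1'.
Captured: group 1 = '_ky6vAg'.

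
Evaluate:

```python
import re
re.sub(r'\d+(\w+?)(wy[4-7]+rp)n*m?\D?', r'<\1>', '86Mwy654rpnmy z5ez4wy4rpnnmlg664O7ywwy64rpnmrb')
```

'<M> z<ez4>g<O7yw>b'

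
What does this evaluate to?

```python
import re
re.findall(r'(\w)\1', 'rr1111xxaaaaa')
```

`\1` has to match the exact text group 1 already captured.
Matches: at [0:2] match 'rr', group 1 = 'r'; at [2:4] match '11', group 1 = '1'; at [4:6] match '11', group 1 = '1'; at [6:8] match 'xx', group 1 = 'x'; at [8:10] match 'aa', group 1 = 'a'; ….
Because there's exactly one group, `findall` drops the full match and keeps group 1 from each hit.

['r', '1', '1', 'x', 'a', 'a']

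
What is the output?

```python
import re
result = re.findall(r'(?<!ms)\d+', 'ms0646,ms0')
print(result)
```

['646']

The negative lookaround is zero-width — it rules out positions where the adjacent text would match, without consuming anything.
Scanning left to right: at [3:6] → '646'.
No capturing groups, so `findall` returns the 1 full match string.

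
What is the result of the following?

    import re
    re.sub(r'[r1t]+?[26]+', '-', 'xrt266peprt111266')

This matches one or more of one of [r1t] (lazy); then one or more of one of [26].
`sub` substitutes '-' at each match site.

'x-pep-'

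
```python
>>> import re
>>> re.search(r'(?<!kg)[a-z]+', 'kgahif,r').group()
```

Because the assertion is negative and zero-width, positions next to the forbidden text are skipped.
`search` walks the string left to right and returns the first match it finds.
The match spans [0:6] → 'kgahif'.

'kgahif'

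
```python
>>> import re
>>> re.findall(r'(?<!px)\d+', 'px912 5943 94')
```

['12', '5943', '94']

Because the assertion is negative and zero-width, positions next to the forbidden text are skipped.
Matches: at [3:5] → '12'; at [6:10] → '5943'; at [11:13] → '94'.
No capturing groups, so `findall` returns the 3 full match strings.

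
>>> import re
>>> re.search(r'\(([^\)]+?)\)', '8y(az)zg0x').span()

The match spans [2:6] → '(az)'.

(2, 6)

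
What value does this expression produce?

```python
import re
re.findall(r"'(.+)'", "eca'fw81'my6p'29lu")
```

Matches: at [3:14] match "'fw81'my6p'", group 1 = "fw81'my6p".
With a single group, `findall` returns only what that group captured — 1 item.

["fw81'my6p"]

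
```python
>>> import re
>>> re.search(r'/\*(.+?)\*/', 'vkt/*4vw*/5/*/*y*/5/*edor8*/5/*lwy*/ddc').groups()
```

The match spans [3:10] → '/*4vw*/'.
Captured: group 1 = '4vw'.

('4vw',)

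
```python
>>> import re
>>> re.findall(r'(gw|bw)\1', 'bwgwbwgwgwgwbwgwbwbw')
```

After group 1 captures some text, `\1` only succeeds where that same text appears again.
With a single group, `findall` returns only what that group captured — 2 items.

['gw', 'bw']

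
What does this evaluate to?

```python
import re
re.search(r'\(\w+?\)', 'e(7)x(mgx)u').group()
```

'(7)'

The match spans [1:4] → '(7)'.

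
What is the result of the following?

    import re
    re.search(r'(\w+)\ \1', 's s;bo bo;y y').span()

(0, 3)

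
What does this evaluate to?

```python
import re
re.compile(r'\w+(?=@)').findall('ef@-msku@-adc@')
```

The positive lookaround only admits positions where the adjacent text matches; those characters stay outside the span.
`findall` yields the raw match text (3 of them) because the pattern has no groups.

['ef', 'msku', 'adc']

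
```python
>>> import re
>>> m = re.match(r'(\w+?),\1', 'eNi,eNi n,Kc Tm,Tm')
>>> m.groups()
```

The match spans [0:7] → 'eNi,eNi'.
Captured: group 1 = 'eNi'.

('eNi',)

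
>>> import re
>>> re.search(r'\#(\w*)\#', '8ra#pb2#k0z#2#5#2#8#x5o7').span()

`re.search` scans for the first position where the pattern succeeds.
The match spans [3:8] → '#pb2#'.
Captured: group 1 = 'pb2'.

(3, 8)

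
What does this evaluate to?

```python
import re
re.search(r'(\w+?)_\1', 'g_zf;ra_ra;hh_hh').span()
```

A backreference is literal: `\1` must see the identical characters the first group matched.
`re.search` tries every starting position until one works.
The match spans [5:10] → 'ra_ra'.
Captured: group 1 = 'ra'.

(5, 10)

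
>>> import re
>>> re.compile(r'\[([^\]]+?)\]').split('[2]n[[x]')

Matches to split on: at [0:3] → '[2]'; at [4:8] → '[[x]'.
With a capturing group present, the delimiter's captured portion is kept in the result list.

['', '2', 'n', '[x', '']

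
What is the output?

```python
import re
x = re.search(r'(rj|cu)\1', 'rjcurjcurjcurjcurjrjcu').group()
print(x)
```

The backreference `\1` re-matches whatever the first group consumed, character for character.
The match spans [16:20] → 'rjrj'.

rjrj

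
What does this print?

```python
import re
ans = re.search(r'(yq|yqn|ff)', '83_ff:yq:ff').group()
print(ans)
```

`search` walks the string left to right and returns the first match it finds.
The match spans [3:5] → 'ff'.
Captured: group 1 = 'ff'.

ff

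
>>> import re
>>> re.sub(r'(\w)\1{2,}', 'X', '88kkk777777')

The backreference `\1` re-matches whatever the first group consumed, character for character.
`sub` substitutes 'X' at each match site.

'88XX'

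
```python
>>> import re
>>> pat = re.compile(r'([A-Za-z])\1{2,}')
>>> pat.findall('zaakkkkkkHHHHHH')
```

After group 1 captures some text, `\1` only succeeds where that same text appears again.
Scanning left to right: at [3:9] match 'kkkkkk', group 1 = 'k'; at [9:15] match 'HHHHHH', group 1 = 'H'.
`findall` collects group 1 from each match (2 total).

['k', 'H']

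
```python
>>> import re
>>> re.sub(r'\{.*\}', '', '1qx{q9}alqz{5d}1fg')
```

Each match is replaced by ''.

'1qx1fg'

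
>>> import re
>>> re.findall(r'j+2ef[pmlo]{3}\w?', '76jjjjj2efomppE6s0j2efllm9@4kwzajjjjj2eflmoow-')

Since nothing is captured, `findall` lists the 3 matched substrings directly.

['jjjjj2efompp', 'j2efllm9', 'jjjjj2eflmoo']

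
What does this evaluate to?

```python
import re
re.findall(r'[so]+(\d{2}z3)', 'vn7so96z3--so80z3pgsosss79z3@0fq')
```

['96z3', '80z3', '79z3']

This matches one or more of one of [so]; then exactly 2 of a digit, then the literal 'z3' (captured).
Scanning left to right: at [3:9] match 'so96z3', group 1 = '96z3'; at [11:17] match 'so80z3', group 1 = '80z3'; at [19:28] match 'sosss79z3', group 1 = '79z3'.
One capturing group, so `findall` returns just the captured substring from each match — 3 in all.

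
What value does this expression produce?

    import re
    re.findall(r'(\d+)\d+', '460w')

One capturing group, so `findall` returns just the captured substring from the one match — 1 in all.

['46']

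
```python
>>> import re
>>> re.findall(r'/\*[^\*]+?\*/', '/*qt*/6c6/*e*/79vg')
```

['/*qt*/', '/*e*/']

Walking the string: at [0:6] → '/*qt*/'; at [9:14] → '/*e*/'.
With no groups in the pattern, `findall` gives back each whole match — 2 here.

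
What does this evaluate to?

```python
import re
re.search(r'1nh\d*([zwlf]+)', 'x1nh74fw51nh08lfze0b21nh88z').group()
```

'1nh74fw'

Pattern: the literal '1nh', then zero or more of a digit; then one or more of one of [zwlf] (captured).
The match spans [1:8] → '1nh74fw'.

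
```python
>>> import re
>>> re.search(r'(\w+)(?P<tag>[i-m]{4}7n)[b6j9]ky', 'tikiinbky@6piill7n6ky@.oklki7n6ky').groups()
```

The match spans [10:21] → '6piill7n6ky'.
Captured: group 1 = '6p', group 2 = 'iill7n'.

('6p', 'iill7n')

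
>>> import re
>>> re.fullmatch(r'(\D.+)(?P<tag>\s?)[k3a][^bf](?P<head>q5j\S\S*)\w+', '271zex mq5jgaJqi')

None

The pattern matches a non-digit, then one or more of any character (captured); then optionally whitespace (captured as 'tag'); then one of [k3a], then any character except [bf]; then the literal 'q5j', then a non-whitespace character, then zero or more of a non-whitespace character (captured as 'head'); then one or more of a word character.
`re.fullmatch` is like wrapping the pattern in `^…$` (in single-line mode).
Here there's no way to consume every character, so the call returns None.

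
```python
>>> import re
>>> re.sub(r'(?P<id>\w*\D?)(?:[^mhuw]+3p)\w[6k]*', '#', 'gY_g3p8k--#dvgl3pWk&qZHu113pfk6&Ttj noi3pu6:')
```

'#&#:'

Each match is replaced by '#'.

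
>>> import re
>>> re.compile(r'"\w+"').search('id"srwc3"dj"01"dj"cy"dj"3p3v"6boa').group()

'"srwc3"'

The match spans [2:9] → '"srwc3"'.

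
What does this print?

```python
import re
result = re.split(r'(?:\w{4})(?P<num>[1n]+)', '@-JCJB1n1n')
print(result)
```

['@-', '1n1n', '']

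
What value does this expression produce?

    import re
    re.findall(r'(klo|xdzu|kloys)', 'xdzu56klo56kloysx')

The regex engine tests alternatives in the order written; an earlier branch that matches wins even if a later one would match more.
One capturing group, so `findall` returns just the captured substring from each match — 3 in all.

['xdzu', 'klo', 'klo']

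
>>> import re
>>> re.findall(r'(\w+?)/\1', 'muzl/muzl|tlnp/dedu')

['muzl']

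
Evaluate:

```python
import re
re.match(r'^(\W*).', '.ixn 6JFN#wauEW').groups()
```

The pattern matches anchored at the start of the string; then zero or more of a non-word character (captured); then any character.
`match` is anchored at position 0; if the pattern doesn't fit there, it returns None.
The match spans [0:2] → '.i'.
Captured: group 1 = '.'.

('.',)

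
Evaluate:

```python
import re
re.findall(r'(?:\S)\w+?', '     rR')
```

['rR']

This matches a non-whitespace character (non-capturing group); then one or more of a word character (lazy).
Walking the string: at [5:7] → 'rR'.
With no groups in the pattern, `findall` gives back each whole match — 1 here.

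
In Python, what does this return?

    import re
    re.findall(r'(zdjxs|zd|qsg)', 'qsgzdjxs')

['qsg', 'zdjxs']

Alternation tries branches left to right and keeps the first one that lets the overall match succeed at that position.
Scanning left to right: at [0:3] match 'qsg', group 1 = 'qsg'; at [3:8] match 'zdjxs', group 1 = 'zdjxs'.
Because there's exactly one group, `findall` drops the full match and keeps group 1 from each hit.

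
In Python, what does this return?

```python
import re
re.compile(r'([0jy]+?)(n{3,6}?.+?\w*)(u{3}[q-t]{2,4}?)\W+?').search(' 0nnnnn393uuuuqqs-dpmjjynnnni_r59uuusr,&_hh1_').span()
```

A `+?`/`*?`/`{m,n}?` starts at its minimum and grows only as far as needed for what follows to match.
The match spans [1:18] → '0nnnnn393uuuuqqs-'.

(1, 18)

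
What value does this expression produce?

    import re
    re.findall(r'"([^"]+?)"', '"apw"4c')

One capturing group, so `findall` returns just the captured substring from the one match — 1 in all.

['apw']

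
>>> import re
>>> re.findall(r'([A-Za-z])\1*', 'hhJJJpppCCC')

['h', 'J', 'p', 'C']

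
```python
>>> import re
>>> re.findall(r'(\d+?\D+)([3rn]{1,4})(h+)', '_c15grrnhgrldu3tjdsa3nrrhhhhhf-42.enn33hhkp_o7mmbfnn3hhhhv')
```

This matches one or more of a digit (lazy), then one or more of a non-digit (captured); then 1 to 4 of one of [3rn] (captured); then one or more of a literal 'h' (captured).
3 groups means each result is a tuple of 3 captured strings — 4 here.

[('15grr', 'n', 'h'), ('3tjdsa', '3nrr', 'hhhhh'), ('42.enn', '33', 'hh'), ('7mmbfnn', '3', 'hhhh')]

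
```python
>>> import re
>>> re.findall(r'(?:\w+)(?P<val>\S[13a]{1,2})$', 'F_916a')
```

The pattern matches one or more of a word character (non-capturing group); then a non-whitespace character, then 1 to 2 of one of [13a] (captured as 'val'); then anchored at the end.
`findall` collects group 1 from the one match (1 total).

['6a']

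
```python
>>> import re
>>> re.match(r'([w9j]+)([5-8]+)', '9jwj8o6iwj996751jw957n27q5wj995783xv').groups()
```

The match spans [0:5] → '9jwj8'.
Captured: group 1 = '9jwj', group 2 = '8'.

('9jwj', '8')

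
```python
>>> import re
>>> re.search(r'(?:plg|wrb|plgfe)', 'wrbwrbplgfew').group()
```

The match spans [0:3] → 'wrb'.

'wrb'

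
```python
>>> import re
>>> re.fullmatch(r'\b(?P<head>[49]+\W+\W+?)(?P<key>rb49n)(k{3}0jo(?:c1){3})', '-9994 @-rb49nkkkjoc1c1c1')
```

None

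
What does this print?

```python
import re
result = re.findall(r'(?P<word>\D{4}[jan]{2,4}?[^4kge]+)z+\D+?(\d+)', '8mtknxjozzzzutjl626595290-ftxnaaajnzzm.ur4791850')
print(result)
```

[('-ftxnaaajnz', '4791850')]

Pattern: exactly 4 of a non-digit, then 2 to 4 of one of [jan] (lazy), then one or more of any character except [4kge] (captured as 'word'); then one or more of the literal 'z', then one or more of a non-digit (lazy); then one or more of a digit (captured).
Scanning left to right: at [25:48] match '-ftxnaaajnzzm.ur4791850', groups = ('-ftxnaaajnz', '4791850').
2 groups means the one result is a tuple of 2 captured strings — 1 here.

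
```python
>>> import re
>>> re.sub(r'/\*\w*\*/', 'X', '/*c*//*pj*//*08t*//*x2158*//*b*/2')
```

'XXXXX2'

Matches: at [0:5] → '/*c*/'; at [5:11] → '/*pj*/'; at [11:18] → '/*08t*/'; at [18:27] → '/*x2158*/'; at [27:32] → '/*b*/'.
Each match is replaced by 'X'.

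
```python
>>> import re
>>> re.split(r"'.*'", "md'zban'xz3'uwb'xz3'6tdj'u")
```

['md', 'u']

Each match becomes a cut point; 2 segments remain.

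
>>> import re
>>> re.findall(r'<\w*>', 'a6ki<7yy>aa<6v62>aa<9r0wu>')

['<7yy>', '<6v62>', '<9r0wu>']

`findall` yields the raw match text (3 of them) because the pattern has no groups.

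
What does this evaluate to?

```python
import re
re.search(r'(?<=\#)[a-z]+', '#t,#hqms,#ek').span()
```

Lookahead/lookbehind check context without consuming it, so the matched span excludes the asserted characters.
Unlike `match`, `search` isn't anchored — it looks for the pattern anywhere in the string.
The match spans [1:2] → 't'.

(1, 2)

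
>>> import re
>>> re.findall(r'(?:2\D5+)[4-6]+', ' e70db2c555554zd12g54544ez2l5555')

['2c555554', '2g54544', '2l5555']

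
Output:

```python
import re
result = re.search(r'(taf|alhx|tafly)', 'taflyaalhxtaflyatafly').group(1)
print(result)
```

The regex engine tests alternatives in the order written; an earlier branch that matches wins even if a later one would match more.
`search` walks the string left to right and returns the first match it finds.
The match spans [0:3] → 'taf'.
Captured: group 1 = 'taf'.

taf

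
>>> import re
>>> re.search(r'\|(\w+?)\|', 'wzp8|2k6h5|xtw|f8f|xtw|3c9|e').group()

`re.search` scans for the first position where the pattern succeeds.
The match spans [4:11] → '|2k6h5|'.
Captured: group 1 = '2k6h5'.

'|2k6h5|'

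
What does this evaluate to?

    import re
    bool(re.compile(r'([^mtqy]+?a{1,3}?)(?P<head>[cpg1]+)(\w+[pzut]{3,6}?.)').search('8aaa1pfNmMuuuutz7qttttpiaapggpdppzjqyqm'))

True

The pattern matches one or more of any character except [mtqy] (lazy), then 1 to 3 of the literal 'a' (lazy) (captured); then one or more of one of [cpg1] (captured as 'head'); then one or more of a word character, then 3 to 6 of one of [pzut] (lazy), then any character (captured).
`search` walks the string left to right and returns the first match it finds.
The match spans [0:35] → '8aaa1pfNmMuuuutz7qttttpiaapggpdppzj'.
Captured: group 1 = '8aaa', group 2 = '1p', group 3 = 'fNmMuuuutz7qttttpiaapggpdppzj'.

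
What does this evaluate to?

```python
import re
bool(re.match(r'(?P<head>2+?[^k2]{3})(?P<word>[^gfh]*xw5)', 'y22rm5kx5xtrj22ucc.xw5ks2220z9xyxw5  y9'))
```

`re.match` only tries the pattern at the start of the string.
Here position 0 doesn't satisfy it, so the call returns None, and `bool(None)` is False.

False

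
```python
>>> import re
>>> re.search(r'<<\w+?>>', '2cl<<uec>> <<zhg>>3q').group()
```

'<<uec>>'

`search` walks the string left to right and returns the first match it finds.
The match spans [3:10] → '<<uec>>'.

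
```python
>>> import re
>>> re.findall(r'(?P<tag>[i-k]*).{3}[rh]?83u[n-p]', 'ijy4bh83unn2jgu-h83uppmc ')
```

['ij', 'j']

One capturing group, so `findall` returns just the captured substring from each match — 2 in all.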